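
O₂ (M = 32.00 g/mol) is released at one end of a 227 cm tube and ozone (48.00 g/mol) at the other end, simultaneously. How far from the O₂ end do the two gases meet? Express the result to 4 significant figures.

125.0 cm

Graham's law gives d_O₂/d_O₃ = rate_O₂/rate_O₃ = √(M_O₃/M_O₂) = √(48.00/32.00) = 1.225.
With d_O₂ + d_O₃ = 227 cm, d_O₃ = 227/(1 + 1.225) = 102.0 cm.
d_O₂ = 227 − 102.0 = 125.0 cm.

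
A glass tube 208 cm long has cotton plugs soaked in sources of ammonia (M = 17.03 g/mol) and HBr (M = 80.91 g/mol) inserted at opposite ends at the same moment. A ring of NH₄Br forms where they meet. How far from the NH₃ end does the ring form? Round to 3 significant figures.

Distances travelled in equal time are proportional to diffusion rates, so d_NH₃/d_HBr = √(M_HBr/M_NH₃) = √(80.91/17.03) = 2.180.
With d_NH₃ + d_HBr = 208 cm, d_HBr = 208/(1 + 2.180) = 65.42 cm.
d_NH₃ = 208 − 65.42 = 143 cm.

143 cm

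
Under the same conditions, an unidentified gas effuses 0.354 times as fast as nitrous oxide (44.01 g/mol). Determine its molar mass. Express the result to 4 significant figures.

351.2 g/mol

From Graham's law, rate_X/rate_N₂O = √(M_N₂O/M_X).
0.354 = √(44.01/M_X)
M_X = 44.01 / 0.354² = 44.01 / 0.1253 = 351.2 g/mol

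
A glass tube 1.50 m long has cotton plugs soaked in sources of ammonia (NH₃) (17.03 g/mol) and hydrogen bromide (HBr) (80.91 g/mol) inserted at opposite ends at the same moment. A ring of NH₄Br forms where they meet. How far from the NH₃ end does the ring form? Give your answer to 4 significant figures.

1.028 m

The fronts meet when d_NH₃ + d_HBr = L with d_NH₃/d_HBr = √(M_HBr/M_NH₃) (Graham's law). Here √(M_HBr/M_NH₃) = √(80.91/17.03) = 2.180.
With d_NH₃ + d_HBr = 1.50 m, d_HBr = 1.50/(1 + 2.180) = 0.4717 m.
d_NH₃ = 1.50 − 0.4717 = 1.028 m.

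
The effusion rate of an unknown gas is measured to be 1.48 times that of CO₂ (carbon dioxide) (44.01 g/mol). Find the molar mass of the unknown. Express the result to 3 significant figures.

Using Graham's law: rate_X/rate_CO₂ = √(M_CO₂/M_X).
1.48 = √(44.01/M_X)
M_X = 44.01 / 1.48² = 44.01 / 2.190 = 20.1 g/mol

20.1 g/mol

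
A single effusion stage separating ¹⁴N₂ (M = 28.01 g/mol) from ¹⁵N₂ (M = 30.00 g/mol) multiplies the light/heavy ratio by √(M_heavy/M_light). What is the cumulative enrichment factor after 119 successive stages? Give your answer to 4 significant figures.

59.37

Overall factor = α^119 with α = √(30.00/28.01), i.e. (30.00/28.01)^(119/2).
= 1.07105^(119/2) = 59.37.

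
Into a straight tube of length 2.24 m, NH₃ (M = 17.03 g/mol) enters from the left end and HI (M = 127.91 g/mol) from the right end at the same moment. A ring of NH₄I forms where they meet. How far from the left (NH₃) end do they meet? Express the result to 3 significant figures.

1.64 m

The fronts meet when d_NH₃ + d_HI = L with d_NH₃/d_HI = √(M_HI/M_NH₃) (Graham's law). Here √(M_HI/M_NH₃) = √(127.91/17.03) = 2.741.
With d_NH₃ + d_HI = 2.24 m, d_HI = 2.24/(1 + 2.741) = 0.5988 m.
d_NH₃ = 2.24 − 0.5988 = 1.64 m.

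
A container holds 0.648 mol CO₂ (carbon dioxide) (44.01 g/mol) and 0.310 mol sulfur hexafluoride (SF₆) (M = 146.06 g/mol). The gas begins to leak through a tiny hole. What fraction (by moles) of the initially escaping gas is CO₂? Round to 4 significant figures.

Each component's effusion rate ∝ (its partial pressure)·(1/√M) ∝ n_i/√M_i.
x_CO₂(eff) = (n_CO₂/√M_CO₂) / (n_CO₂/√M_CO₂ + n_SF₆/√M_SF₆)
= (0.648/√44.01) / (0.648/√44.01 + 0.310/√146.06) = 0.09768/(0.09768 + 0.02565) = 0.7920.

0.7920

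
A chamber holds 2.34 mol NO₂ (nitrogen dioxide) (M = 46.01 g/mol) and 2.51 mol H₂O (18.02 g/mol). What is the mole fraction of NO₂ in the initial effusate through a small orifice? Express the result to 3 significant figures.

0.368

The effusion rate of species i is ∝ p_i/√M_i ∝ n_i/√M_i.
So x_NO₂ in the escaping gas = (n_NO₂/√M_NO₂) / Σ(n_i/√M_i)
= (2.34/√46.01) / (2.34/√46.01 + 2.51/√18.02) = 0.3450/(0.3450 + 0.5913) = 0.368.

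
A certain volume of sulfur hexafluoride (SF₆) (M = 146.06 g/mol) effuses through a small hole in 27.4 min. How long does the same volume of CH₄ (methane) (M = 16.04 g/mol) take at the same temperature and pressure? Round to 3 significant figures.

By Graham's law, t_CH₄/t_SF₆ = √(M_CH₄/M_SF₆) = √(16.04/146.06) = √0.1098 = 0.3314.
So the time for CH₄ is 27.4 × 0.3314 = 9.08 min.

9.08 min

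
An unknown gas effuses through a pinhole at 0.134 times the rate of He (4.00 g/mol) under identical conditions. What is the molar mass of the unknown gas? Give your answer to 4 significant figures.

222.8 g/mol

Since effusion rate ∝ 1/√M, rate_X/rate_He = √(M_He/M_X).
0.134 = √(4.00/M_X)
M_X = 4.00 / 0.134² = 4.00 / 0.01796 = 222.8 g/mol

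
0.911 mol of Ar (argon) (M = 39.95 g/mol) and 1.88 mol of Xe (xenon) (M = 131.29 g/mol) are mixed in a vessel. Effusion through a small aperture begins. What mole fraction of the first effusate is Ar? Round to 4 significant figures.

0.4676

Effusion rate of each component ∝ n_i/√M_i (partial pressure × 1/√M).
x_Ar(eff) = (n_Ar/√M_Ar) / (n_Ar/√M_Ar + n_Xe/√M_Xe)
= (0.911/√39.95) / (0.911/√39.95 + 1.88/√131.29) = 0.1441/(0.1441 + 0.1641) = 0.4676.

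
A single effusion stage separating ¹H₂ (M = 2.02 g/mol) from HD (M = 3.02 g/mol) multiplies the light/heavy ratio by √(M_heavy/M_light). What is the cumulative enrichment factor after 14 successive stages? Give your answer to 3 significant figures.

16.7

Overall factor = α^14 with α = √(3.02/2.02), i.e. (3.02/2.02)^(14/2).
= 1.49505^7 = 16.7.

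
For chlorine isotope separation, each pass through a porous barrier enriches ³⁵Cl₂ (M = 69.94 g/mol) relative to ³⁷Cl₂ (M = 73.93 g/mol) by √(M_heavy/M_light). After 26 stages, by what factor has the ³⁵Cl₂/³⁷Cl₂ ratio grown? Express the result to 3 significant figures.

2.06

After 26 stages the ratio has grown by (√(73.93/69.94))^26 = (73.93/69.94)^(26/2).
= 1.05705^13 = 2.06.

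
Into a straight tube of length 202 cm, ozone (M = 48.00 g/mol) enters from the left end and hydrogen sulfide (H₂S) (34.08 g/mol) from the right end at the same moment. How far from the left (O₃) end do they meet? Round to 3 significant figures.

92.4 cm

Distances travelled in equal time are proportional to diffusion rates, so d_O₃/d_H₂S = √(M_H₂S/M_O₃) = √(34.08/48.00) = 0.8426.
With d_O₃ + d_H₂S = 202 cm, d_H₂S = 202/(1 + 0.8426) = 109.6 cm.
d_O₃ = 202 − 109.6 = 92.4 cm.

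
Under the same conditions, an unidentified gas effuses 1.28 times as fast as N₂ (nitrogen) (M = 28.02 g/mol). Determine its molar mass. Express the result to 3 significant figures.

By Graham's law, rate_X/rate_N₂ = √(M_N₂/M_X).
1.28 = √(28.02/M_X)
M_X = 28.02 / 1.28² = 28.02 / 1.638 = 17.1 g/mol

17.1 g/mol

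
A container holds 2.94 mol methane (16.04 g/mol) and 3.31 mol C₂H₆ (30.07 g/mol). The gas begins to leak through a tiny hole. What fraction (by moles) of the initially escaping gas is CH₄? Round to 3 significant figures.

Effusion rate of each component ∝ n_i/√M_i (partial pressure × 1/√M).
So x_CH₄ in the escaping gas = (n_CH₄/√M_CH₄) / Σ(n_i/√M_i)
= (2.94/√16.04) / (2.94/√16.04 + 3.31/√30.07) = 0.7341/(0.7341 + 0.6036) = 0.549.

0.549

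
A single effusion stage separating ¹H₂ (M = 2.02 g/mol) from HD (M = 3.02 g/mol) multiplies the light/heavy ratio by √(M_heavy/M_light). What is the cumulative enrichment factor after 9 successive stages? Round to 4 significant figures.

6.109

Overall factor = α^9 with α = √(3.02/2.02), i.e. (3.02/2.02)^(9/2).
= 1.49505^(9/2) = 6.109.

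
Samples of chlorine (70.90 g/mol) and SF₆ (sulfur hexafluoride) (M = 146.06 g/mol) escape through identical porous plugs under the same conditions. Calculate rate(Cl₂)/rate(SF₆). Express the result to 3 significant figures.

1.44

Using Graham's law: rate_Cl₂/rate_SF₆ = √(M_SF₆/M_Cl₂) = √(146.06/70.90) = √2.060 = 1.44.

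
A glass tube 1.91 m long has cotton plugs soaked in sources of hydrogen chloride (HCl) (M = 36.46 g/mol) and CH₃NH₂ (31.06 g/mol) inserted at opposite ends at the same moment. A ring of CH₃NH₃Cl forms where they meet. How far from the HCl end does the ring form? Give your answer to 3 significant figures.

0.917 m

The fronts meet when d_HCl + d_CH₃NH₂ = L with d_HCl/d_CH₃NH₂ = √(M_CH₃NH₂/M_HCl) (Graham's law). Here √(M_CH₃NH₂/M_HCl) = √(31.06/36.46) = 0.9230.
With d_HCl + d_CH₃NH₂ = 1.91 m, d_CH₃NH₂ = 1.91/(1 + 0.9230) = 0.9932 m.
d_HCl = 1.91 − 0.9932 = 0.917 m.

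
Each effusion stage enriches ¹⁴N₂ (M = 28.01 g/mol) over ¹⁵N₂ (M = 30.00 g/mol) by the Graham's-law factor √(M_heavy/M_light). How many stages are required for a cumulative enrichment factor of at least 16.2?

82

With α = √(30.00/28.01) per stage, ln α = ½ ln(1.07105) = 0.03432.
Need α^N ≥ 16.2 ⇒ N ≥ ln(16.2) / ln α = 2.785 / 0.03432 = 81.15.
Rounding up, N = 82 stages.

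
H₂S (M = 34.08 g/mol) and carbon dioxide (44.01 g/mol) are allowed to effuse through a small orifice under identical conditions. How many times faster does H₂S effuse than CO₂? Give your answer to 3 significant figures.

Graham's law gives rate_H₂S/rate_CO₂ = √(M_CO₂/M_H₂S) = √(44.01/34.08) = √1.291 = 1.14.

1.14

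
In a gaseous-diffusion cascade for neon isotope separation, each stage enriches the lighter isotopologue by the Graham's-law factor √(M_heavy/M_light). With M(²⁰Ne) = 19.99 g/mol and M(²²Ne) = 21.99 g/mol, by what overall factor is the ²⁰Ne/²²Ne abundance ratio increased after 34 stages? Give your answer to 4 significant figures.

5.058

Each stage multiplies the ratio by α = √(21.99/19.99), so after 34 stages the overall factor is α^34 = (21.99/19.99)^(34/2).
= 1.10005^17 = 5.058.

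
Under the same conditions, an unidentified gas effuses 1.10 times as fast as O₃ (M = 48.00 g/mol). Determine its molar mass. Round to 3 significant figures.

Using Graham's law: rate_X/rate_O₃ = √(M_O₃/M_X).
1.10 = √(48.00/M_X)
M_X = 48.00 / 1.10² = 48.00 / 1.210 = 39.7 g/mol

39.7 g/mol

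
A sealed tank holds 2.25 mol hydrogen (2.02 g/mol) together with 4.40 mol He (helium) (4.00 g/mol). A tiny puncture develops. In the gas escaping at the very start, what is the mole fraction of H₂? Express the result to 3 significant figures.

Effusion rate of each component ∝ n_i/√M_i (partial pressure × 1/√M).
Mole fraction of H₂ in the effusate = (n_H₂/√M_H₂) / (n_H₂/√M_H₂ + n_He/√M_He)
= (2.25/√2.02) / (2.25/√2.02 + 4.40/√4.00) = 1.583/(1.583 + 2.200) = 0.418.

0.418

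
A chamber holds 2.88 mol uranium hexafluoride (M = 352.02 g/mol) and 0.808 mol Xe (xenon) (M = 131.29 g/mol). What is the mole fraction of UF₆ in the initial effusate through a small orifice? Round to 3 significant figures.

0.685

Each component's effusion rate ∝ (its partial pressure)·(1/√M) ∝ n_i/√M_i.
So x_UF₆ in the escaping gas = (n_UF₆/√M_UF₆) / Σ(n_i/√M_i)
= (2.88/√352.02) / (2.88/√352.02 + 0.808/√131.29) = 0.1535/(0.1535 + 0.07052) = 0.685.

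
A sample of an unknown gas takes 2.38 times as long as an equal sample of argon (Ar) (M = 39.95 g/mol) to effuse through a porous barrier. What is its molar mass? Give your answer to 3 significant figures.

226 g/mol

By Graham's law, t_X/t_Ar = √(M_X/M_Ar).
2.38 = √(M_X/39.95)
M_X = 39.95 × 2.38² = 39.95 × 5.664 = 226 g/mol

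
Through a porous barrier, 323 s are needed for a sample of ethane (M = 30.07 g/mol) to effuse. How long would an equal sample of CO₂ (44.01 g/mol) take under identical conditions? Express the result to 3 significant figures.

By Graham's law, t_CO₂/t_C₂H₆ = √(M_CO₂/M_C₂H₆) = √(44.01/30.07) = √1.464 = 1.210.
So the time for CO₂ is 323 × 1.210 = 391 s.

391 s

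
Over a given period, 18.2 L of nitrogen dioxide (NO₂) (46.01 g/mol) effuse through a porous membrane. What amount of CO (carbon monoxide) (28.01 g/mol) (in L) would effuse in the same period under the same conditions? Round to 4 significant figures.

By Graham's law, rate_CO/rate_NO₂ = √(M_NO₂/M_CO) = √(46.01/28.01) = √1.643 = 1.282.
So the volume for CO is 18.2 × 1.282 = 23.33 L.

23.33 L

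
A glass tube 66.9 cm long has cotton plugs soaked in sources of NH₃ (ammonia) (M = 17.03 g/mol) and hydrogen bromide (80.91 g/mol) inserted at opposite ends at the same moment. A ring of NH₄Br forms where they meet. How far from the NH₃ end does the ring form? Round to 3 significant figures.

Distances travelled in equal time are proportional to diffusion rates, so d_NH₃/d_HBr = √(M_HBr/M_NH₃) = √(80.91/17.03) = 2.180.
With d_NH₃ + d_HBr = 66.9 cm, d_HBr = 66.9/(1 + 2.180) = 21.04 cm.
d_NH₃ = 66.9 − 21.04 = 45.9 cm.

45.9 cm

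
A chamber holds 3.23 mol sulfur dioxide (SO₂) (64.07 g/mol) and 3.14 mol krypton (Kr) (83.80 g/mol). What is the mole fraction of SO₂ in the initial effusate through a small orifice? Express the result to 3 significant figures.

0.541

Effusion rate of each component ∝ n_i/√M_i (partial pressure × 1/√M).
x_SO₂(eff) = (n_SO₂/√M_SO₂) / (n_SO₂/√M_SO₂ + n_Kr/√M_Kr)
= (3.23/√64.07) / (3.23/√64.07 + 3.14/√83.80) = 0.4035/(0.4035 + 0.3430) = 0.541.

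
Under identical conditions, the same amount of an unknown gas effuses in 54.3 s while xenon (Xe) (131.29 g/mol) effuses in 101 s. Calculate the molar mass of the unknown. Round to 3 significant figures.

From Graham's law, t_X/t_Xe = √(M_X/M_Xe).
54.3/101 = 0.5376 = √(M_X/131.29)
M_X = 131.29 × 0.5376² = 131.29 × 0.2890 = 37.9 g/mol

37.9 g/mol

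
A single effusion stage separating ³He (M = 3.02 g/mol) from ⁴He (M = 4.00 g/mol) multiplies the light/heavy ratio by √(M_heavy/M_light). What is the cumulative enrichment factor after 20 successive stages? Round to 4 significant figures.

16.62

After 20 stages the ratio has grown by (√(4.00/3.02))^20 = (4.00/3.02)^(20/2).
= 1.32450^10 = 16.62.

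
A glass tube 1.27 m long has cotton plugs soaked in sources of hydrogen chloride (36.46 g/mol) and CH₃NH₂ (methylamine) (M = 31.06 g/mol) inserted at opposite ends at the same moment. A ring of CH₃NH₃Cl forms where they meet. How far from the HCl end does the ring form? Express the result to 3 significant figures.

In equal time, each gas travels a distance ∝ its rate ∝ 1/√M, so d_HCl/d_CH₃NH₂ = √(M_CH₃NH₂/M_HCl) = √(31.06/36.46) = 0.9230.
With d_HCl + d_CH₃NH₂ = 1.27 m, d_CH₃NH₂ = 1.27/(1 + 0.9230) = 0.6604 m.
d_HCl = 1.27 − 0.6604 = 0.610 m.

0.610 m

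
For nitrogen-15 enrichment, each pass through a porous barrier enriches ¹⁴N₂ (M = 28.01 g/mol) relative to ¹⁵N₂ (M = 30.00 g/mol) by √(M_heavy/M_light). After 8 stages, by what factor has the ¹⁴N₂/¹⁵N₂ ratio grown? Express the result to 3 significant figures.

Each stage multiplies the ratio by α = √(30.00/28.01), so after 8 stages the overall factor is α^8 = (30.00/28.01)^(8/2).
= 1.07105^4 = 1.32.

1.32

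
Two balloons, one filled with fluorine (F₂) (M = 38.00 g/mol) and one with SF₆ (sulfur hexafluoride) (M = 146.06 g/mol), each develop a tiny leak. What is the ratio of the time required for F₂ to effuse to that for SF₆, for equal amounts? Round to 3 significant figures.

0.510

From Graham's law, t_F₂/t_SF₆ = √(M_F₂/M_SF₆) = √(38.00/146.06) = √0.2602 = 0.510.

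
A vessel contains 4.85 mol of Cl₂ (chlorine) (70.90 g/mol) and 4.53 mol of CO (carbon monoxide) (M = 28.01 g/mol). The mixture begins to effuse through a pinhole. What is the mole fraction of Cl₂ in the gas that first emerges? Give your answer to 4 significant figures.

0.4023

Each component's effusion rate ∝ (its partial pressure)·(1/√M) ∝ n_i/√M_i.
x_Cl₂(eff) = (n_Cl₂/√M_Cl₂) / (n_Cl₂/√M_Cl₂ + n_CO/√M_CO)
= (4.85/√70.90) / (4.85/√70.90 + 4.53/√28.01) = 0.5760/(0.5760 + 0.8559) = 0.4023.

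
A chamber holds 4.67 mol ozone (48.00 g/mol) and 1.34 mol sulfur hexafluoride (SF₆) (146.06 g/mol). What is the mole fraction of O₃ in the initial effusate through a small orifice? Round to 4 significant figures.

Each component's effusion rate ∝ (its partial pressure)·(1/√M) ∝ n_i/√M_i.
So x_O₃ in the escaping gas = (n_O₃/√M_O₃) / Σ(n_i/√M_i)
= (4.67/√48.00) / (4.67/√48.00 + 1.34/√146.06) = 0.6741/(0.6741 + 0.1109) = 0.8587.

0.8587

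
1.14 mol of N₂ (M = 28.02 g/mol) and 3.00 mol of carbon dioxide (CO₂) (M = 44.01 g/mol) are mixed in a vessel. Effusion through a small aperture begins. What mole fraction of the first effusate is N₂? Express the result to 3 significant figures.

Rate_i ∝ x_i/√M_i (Graham's law weighted by mole fraction), so the effusate composition follows n_i/√M_i.
Mole fraction of N₂ in the effusate = (n_N₂/√M_N₂) / (n_N₂/√M_N₂ + n_CO₂/√M_CO₂)
= (1.14/√28.02) / (1.14/√28.02 + 3.00/√44.01) = 0.2154/(0.2154 + 0.4522) = 0.323.

0.323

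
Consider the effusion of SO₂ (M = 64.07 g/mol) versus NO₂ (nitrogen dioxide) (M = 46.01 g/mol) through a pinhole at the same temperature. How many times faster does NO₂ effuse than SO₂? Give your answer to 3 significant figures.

Graham's law gives rate_NO₂/rate_SO₂ = √(M_SO₂/M_NO₂) = √(64.07/46.01) = √1.393 = 1.18.

1.18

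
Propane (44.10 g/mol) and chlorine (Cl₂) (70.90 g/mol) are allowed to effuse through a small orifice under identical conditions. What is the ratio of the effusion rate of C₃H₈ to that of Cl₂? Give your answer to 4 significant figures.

1.268

Since effusion rate ∝ 1/√M, rate_C₃H₈/rate_Cl₂ = √(M_Cl₂/M_C₃H₈) = √(70.90/44.10) = √1.608 = 1.268.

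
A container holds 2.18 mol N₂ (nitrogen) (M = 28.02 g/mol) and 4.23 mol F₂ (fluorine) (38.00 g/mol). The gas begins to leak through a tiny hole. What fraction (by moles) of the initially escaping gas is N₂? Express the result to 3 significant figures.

0.375

Rate_i ∝ x_i/√M_i (Graham's law weighted by mole fraction), so the effusate composition follows n_i/√M_i.
So x_N₂ in the escaping gas = (n_N₂/√M_N₂) / Σ(n_i/√M_i)
= (2.18/√28.02) / (2.18/√28.02 + 4.23/√38.00) = 0.4118/(0.4118 + 0.6862) = 0.375.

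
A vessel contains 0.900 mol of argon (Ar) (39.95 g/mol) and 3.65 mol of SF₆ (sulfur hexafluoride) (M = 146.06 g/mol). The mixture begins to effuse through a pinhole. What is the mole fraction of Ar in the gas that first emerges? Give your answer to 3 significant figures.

0.320

The effusion rate of species i is ∝ p_i/√M_i ∝ n_i/√M_i.
So x_Ar in the escaping gas = (n_Ar/√M_Ar) / Σ(n_i/√M_i)
= (0.900/√39.95) / (0.900/√39.95 + 3.65/√146.06) = 0.1424/(0.1424 + 0.3020) = 0.320.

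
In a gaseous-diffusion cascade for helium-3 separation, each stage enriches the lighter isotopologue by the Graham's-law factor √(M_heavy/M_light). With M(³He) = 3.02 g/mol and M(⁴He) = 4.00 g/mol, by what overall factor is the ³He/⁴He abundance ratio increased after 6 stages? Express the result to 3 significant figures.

2.32

Each stage multiplies the ratio by α = √(4.00/3.02), so after 6 stages the overall factor is α^6 = (4.00/3.02)^(6/2).
= 1.32450^3 = 2.32.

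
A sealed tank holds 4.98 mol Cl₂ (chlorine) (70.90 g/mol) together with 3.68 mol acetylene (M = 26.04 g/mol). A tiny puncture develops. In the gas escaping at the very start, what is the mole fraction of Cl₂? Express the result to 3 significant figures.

The effusion rate of species i is ∝ p_i/√M_i ∝ n_i/√M_i.
So x_Cl₂ in the escaping gas = (n_Cl₂/√M_Cl₂) / Σ(n_i/√M_i)
= (4.98/√70.90) / (4.98/√70.90 + 3.68/√26.04) = 0.5914/(0.5914 + 0.7212) = 0.451.

0.451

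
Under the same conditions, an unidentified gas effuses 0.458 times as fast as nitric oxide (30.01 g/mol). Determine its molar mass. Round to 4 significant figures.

By Graham's law, rate_X/rate_NO = √(M_NO/M_X).
0.458 = √(30.01/M_X)
M_X = 30.01 / 0.458² = 30.01 / 0.2098 = 143.1 g/mol

143.1 g/mol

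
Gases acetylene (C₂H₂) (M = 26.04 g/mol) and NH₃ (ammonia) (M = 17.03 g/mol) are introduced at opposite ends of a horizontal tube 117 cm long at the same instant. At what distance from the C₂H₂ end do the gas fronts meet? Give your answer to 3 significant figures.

The fronts meet when d_C₂H₂ + d_NH₃ = L with d_C₂H₂/d_NH₃ = √(M_NH₃/M_C₂H₂) (Graham's law). Here √(M_NH₃/M_C₂H₂) = √(17.03/26.04) = 0.8087.
With d_C₂H₂ + d_NH₃ = 117 cm, d_NH₃ = 117/(1 + 0.8087) = 64.69 cm.
d_C₂H₂ = 117 − 64.69 = 52.3 cm.

52.3 cm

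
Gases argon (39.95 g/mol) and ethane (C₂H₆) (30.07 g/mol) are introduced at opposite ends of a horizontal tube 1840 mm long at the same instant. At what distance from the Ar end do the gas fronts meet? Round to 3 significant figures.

The fronts meet when d_Ar + d_C₂H₆ = L with d_Ar/d_C₂H₆ = √(M_C₂H₆/M_Ar) (Graham's law). Here √(M_C₂H₆/M_Ar) = √(30.07/39.95) = 0.8676.
With d_Ar + d_C₂H₆ = 1840 mm, d_C₂H₆ = 1840/(1 + 0.8676) = 985.2 mm.
d_Ar = 1840 − 985.2 = 855 mm.

855 mm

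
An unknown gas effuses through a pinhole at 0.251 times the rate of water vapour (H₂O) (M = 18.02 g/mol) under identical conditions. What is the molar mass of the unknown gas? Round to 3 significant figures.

286 g/mol

Using Graham's law: rate_X/rate_H₂O = √(M_H₂O/M_X).
0.251 = √(18.02/M_X)
M_X = 18.02 / 0.251² = 18.02 / 0.06300 = 286 g/mol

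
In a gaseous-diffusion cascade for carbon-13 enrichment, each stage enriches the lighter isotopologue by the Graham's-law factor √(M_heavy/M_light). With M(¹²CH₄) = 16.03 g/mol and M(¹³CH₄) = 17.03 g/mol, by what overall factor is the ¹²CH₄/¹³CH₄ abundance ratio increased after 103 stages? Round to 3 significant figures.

After 103 stages the ratio has grown by (√(17.03/16.03))^103 = (17.03/16.03)^(103/2).
= 1.06238^(103/2) = 22.6.

22.6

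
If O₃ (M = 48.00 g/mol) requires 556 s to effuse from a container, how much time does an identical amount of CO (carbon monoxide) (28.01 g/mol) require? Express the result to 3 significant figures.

425 s

Graham's law gives t_CO/t_O₃ = √(M_CO/M_O₃) = √(28.01/48.00) = √0.5835 = 0.7639.
So the time for CO is 556 × 0.7639 = 425 s.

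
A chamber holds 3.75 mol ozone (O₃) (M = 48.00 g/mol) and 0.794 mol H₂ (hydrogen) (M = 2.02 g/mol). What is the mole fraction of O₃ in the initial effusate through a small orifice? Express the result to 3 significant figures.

0.492

Rate_i ∝ x_i/√M_i (Graham's law weighted by mole fraction), so the effusate composition follows n_i/√M_i.
x_O₃(eff) = (n_O₃/√M_O₃) / (n_O₃/√M_O₃ + n_H₂/√M_H₂)
= (3.75/√48.00) / (3.75/√48.00 + 0.794/√2.02) = 0.5413/(0.5413 + 0.5587) = 0.492.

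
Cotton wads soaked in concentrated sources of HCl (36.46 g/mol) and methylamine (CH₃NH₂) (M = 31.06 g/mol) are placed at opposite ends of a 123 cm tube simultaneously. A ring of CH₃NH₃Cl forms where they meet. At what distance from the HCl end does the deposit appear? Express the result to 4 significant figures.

Distances travelled in equal time are proportional to diffusion rates, so d_HCl/d_CH₃NH₂ = √(M_CH₃NH₂/M_HCl) = √(31.06/36.46) = 0.9230.
With d_HCl + d_CH₃NH₂ = 123 cm, d_CH₃NH₂ = 123/(1 + 0.9230) = 63.96 cm.
d_HCl = 123 − 63.96 = 59.04 cm.

59.04 cm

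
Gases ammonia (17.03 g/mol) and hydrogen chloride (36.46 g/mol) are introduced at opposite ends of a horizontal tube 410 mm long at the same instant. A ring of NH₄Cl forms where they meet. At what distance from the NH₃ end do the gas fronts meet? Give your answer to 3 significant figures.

The fronts meet when d_NH₃ + d_HCl = L with d_NH₃/d_HCl = √(M_HCl/M_NH₃) (Graham's law). Here √(M_HCl/M_NH₃) = √(36.46/17.03) = 1.463.
With d_NH₃ + d_HCl = 410 mm, d_HCl = 410/(1 + 1.463) = 166.5 mm.
d_NH₃ = 410 − 166.5 = 244 mm.

244 mm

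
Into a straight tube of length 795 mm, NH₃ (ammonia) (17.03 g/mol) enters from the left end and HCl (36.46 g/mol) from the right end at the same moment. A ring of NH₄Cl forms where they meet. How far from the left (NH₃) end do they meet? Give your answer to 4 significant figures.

472.2 mm

Distances travelled in equal time are proportional to diffusion rates, so d_NH₃/d_HCl = √(M_HCl/M_NH₃) = √(36.46/17.03) = 1.463.
With d_NH₃ + d_HCl = 795 mm, d_HCl = 795/(1 + 1.463) = 322.8 mm.
d_NH₃ = 795 − 322.8 = 472.2 mm.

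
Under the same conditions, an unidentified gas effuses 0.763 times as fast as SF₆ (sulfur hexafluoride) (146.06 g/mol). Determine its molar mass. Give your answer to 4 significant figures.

Graham's law gives rate_X/rate_SF₆ = √(M_SF₆/M_X).
0.763 = √(146.06/M_X)
M_X = 146.06 / 0.763² = 146.06 / 0.5822 = 250.9 g/mol

250.9 g/mol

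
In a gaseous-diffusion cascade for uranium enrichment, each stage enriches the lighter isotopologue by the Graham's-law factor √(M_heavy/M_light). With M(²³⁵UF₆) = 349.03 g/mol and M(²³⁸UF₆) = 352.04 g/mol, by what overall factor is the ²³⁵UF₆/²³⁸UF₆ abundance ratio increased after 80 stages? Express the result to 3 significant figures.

1.41

Overall factor = α^80 with α = √(352.04/349.03), i.e. (352.04/349.03)^(80/2).
= 1.00862^40 = 1.41.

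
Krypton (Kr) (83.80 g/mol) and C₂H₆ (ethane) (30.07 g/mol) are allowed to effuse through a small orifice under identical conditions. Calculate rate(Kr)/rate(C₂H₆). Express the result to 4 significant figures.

Using Graham's law: rate_Kr/rate_C₂H₆ = √(M_C₂H₆/M_Kr) = √(30.07/83.80) = √0.3588 = 0.5990.

0.5990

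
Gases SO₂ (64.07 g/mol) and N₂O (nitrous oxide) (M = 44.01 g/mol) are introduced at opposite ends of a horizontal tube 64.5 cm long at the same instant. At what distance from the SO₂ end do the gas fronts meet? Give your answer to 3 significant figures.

In equal time, each gas travels a distance ∝ its rate ∝ 1/√M, so d_SO₂/d_N₂O = √(M_N₂O/M_SO₂) = √(44.01/64.07) = 0.8288.
With d_SO₂ + d_N₂O = 64.5 cm, d_N₂O = 64.5/(1 + 0.8288) = 35.27 cm.
d_SO₂ = 64.5 − 35.27 = 29.2 cm.

29.2 cm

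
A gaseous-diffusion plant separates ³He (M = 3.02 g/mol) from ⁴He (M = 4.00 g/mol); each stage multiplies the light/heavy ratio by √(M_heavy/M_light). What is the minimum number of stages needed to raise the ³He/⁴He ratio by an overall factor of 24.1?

23

Per stage α = (4.00/3.02)^(1/2) = 1.32450^0.5, giving ln α = 0.1405.
Need α^N ≥ 24.1 ⇒ N ≥ ln(24.1) / ln α = 3.182 / 0.1405 = 22.65.
Rounding up, N = 23 stages.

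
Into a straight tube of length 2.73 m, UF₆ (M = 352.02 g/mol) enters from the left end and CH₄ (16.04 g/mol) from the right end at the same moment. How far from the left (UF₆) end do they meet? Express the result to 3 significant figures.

0.480 m

The fronts meet when d_UF₆ + d_CH₄ = L with d_UF₆/d_CH₄ = √(M_CH₄/M_UF₆) (Graham's law). Here √(M_CH₄/M_UF₆) = √(16.04/352.02) = 0.2135.
With d_UF₆ + d_CH₄ = 2.73 m, d_CH₄ = 2.73/(1 + 0.2135) = 2.250 m.
d_UF₆ = 2.73 − 2.250 = 0.480 m.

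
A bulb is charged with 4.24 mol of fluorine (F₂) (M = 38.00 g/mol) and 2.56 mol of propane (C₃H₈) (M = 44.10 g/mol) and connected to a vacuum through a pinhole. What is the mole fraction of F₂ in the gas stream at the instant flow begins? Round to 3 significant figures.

Rate_i ∝ x_i/√M_i (Graham's law weighted by mole fraction), so the effusate composition follows n_i/√M_i.
So x_F₂ in the escaping gas = (n_F₂/√M_F₂) / Σ(n_i/√M_i)
= (4.24/√38.00) / (4.24/√38.00 + 2.56/√44.10) = 0.6878/(0.6878 + 0.3855) = 0.641.

0.641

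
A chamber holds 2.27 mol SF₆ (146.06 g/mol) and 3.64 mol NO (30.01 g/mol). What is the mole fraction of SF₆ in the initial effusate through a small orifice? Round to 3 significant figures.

0.220

Rate_i ∝ x_i/√M_i (Graham's law weighted by mole fraction), so the effusate composition follows n_i/√M_i.
x_SF₆(eff) = (n_SF₆/√M_SF₆) / (n_SF₆/√M_SF₆ + n_NO/√M_NO)
= (2.27/√146.06) / (2.27/√146.06 + 3.64/√30.01) = 0.1878/(0.1878 + 0.6645) = 0.220.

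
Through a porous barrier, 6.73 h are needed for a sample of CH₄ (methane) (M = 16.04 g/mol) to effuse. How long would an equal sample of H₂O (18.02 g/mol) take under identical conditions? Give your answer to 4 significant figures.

7.133 h

Since effusion rate ∝ 1/√M, t_H₂O/t_CH₄ = √(M_H₂O/M_CH₄) = √(18.02/16.04) = √1.123 = 1.060.
So the time for H₂O is 6.73 × 1.060 = 7.133 h.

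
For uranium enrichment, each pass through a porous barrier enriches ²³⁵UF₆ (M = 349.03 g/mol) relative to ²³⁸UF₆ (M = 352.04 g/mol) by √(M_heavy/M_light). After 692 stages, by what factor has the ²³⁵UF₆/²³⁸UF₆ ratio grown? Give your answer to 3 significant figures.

Overall factor = α^692 with α = √(352.04/349.03), i.e. (352.04/349.03)^(692/2).
= 1.00862^346 = 19.5.

19.5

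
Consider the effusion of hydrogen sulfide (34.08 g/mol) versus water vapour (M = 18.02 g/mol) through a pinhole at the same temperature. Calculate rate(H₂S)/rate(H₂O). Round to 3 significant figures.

0.727

Graham's law gives rate_H₂S/rate_H₂O = √(M_H₂O/M_H₂S) = √(18.02/34.08) = √0.5288 = 0.727.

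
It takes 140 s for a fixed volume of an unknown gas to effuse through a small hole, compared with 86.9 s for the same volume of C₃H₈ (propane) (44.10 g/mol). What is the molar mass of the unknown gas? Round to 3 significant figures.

114 g/mol

Using Graham's law: t_X/t_C₃H₈ = √(M_X/M_C₃H₈).
140/86.9 = 1.611 = √(M_X/44.10)
M_X = 44.10 × 1.611² = 44.10 × 2.595 = 114 g/mol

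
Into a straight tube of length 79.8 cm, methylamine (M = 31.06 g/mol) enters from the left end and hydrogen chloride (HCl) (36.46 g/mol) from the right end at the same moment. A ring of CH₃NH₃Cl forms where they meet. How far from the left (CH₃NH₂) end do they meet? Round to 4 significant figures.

41.50 cm

In equal time, each gas travels a distance ∝ its rate ∝ 1/√M, so d_CH₃NH₂/d_HCl = √(M_HCl/M_CH₃NH₂) = √(36.46/31.06) = 1.083.
With d_CH₃NH₂ + d_HCl = 79.8 cm, d_HCl = 79.8/(1 + 1.083) = 38.30 cm.
d_CH₃NH₂ = 79.8 − 38.30 = 41.50 cm.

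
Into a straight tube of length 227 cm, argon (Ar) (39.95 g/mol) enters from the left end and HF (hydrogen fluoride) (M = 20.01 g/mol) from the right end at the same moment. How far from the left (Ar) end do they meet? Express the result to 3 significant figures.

The fronts meet when d_Ar + d_HF = L with d_Ar/d_HF = √(M_HF/M_Ar) (Graham's law). Here √(M_HF/M_Ar) = √(20.01/39.95) = 0.7077.
With d_Ar + d_HF = 227 cm, d_HF = 227/(1 + 0.7077) = 132.9 cm.
d_Ar = 227 − 132.9 = 94.1 cm.

94.1 cm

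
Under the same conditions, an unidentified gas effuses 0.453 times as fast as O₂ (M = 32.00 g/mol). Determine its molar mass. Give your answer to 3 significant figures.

Graham's law gives rate_X/rate_O₂ = √(M_O₂/M_X).
0.453 = √(32.00/M_X)
M_X = 32.00 / 0.453² = 32.00 / 0.2052 = 156 g/mol

156 g/mol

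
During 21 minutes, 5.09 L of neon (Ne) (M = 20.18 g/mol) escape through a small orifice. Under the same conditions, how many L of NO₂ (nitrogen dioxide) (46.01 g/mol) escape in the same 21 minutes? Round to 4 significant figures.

3.371 L

From Graham's law, rate_NO₂/rate_Ne = √(M_Ne/M_NO₂) = √(20.18/46.01) = √0.4386 = 0.6623.
So the volume for NO₂ is 5.09 × 0.6623 = 3.371 L.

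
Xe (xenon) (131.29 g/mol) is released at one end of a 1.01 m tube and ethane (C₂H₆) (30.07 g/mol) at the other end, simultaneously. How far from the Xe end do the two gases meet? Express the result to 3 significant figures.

0.327 m

In equal time, each gas travels a distance ∝ its rate ∝ 1/√M, so d_Xe/d_C₂H₆ = √(M_C₂H₆/M_Xe) = √(30.07/131.29) = 0.4786.
With d_Xe + d_C₂H₆ = 1.01 m, d_C₂H₆ = 1.01/(1 + 0.4786) = 0.6831 m.
d_Xe = 1.01 − 0.6831 = 0.327 m.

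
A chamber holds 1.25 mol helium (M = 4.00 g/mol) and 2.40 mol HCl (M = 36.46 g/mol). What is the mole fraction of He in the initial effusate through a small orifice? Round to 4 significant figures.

0.6113

Each component's effusion rate ∝ (its partial pressure)·(1/√M) ∝ n_i/√M_i.
x_He(eff) = (n_He/√M_He) / (n_He/√M_He + n_HCl/√M_HCl)
= (1.25/√4.00) / (1.25/√4.00 + 2.40/√36.46) = 0.6250/(0.6250 + 0.3975) = 0.6113.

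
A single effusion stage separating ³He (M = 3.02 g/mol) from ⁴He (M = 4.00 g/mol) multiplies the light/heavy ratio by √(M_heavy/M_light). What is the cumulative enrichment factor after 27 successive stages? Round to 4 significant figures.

44.43

Overall factor = α^27 with α = √(4.00/3.02), i.e. (4.00/3.02)^(27/2).
= 1.32450^(27/2) = 44.43.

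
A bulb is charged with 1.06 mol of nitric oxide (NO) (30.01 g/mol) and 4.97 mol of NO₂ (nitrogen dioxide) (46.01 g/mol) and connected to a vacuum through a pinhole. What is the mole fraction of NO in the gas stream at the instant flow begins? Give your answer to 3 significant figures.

Each component's effusion rate ∝ (its partial pressure)·(1/√M) ∝ n_i/√M_i.
Mole fraction of NO in the effusate = (n_NO/√M_NO) / (n_NO/√M_NO + n_NO₂/√M_NO₂)
= (1.06/√30.01) / (1.06/√30.01 + 4.97/√46.01) = 0.1935/(0.1935 + 0.7327) = 0.209.

0.209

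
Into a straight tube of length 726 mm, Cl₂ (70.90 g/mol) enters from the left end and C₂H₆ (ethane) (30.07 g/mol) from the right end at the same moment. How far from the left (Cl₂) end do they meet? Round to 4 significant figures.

Graham's law gives d_Cl₂/d_C₂H₆ = rate_Cl₂/rate_C₂H₆ = √(M_C₂H₆/M_Cl₂) = √(30.07/70.90) = 0.6512.
With d_Cl₂ + d_C₂H₆ = 726 mm, d_C₂H₆ = 726/(1 + 0.6512) = 439.7 mm.
d_Cl₂ = 726 − 439.7 = 286.3 mm.

286.3 mm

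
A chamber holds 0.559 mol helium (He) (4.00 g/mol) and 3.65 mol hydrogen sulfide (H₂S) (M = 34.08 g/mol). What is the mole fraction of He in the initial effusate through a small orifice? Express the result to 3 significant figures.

0.309

Rate_i ∝ x_i/√M_i (Graham's law weighted by mole fraction), so the effusate composition follows n_i/√M_i.
Mole fraction of He in the effusate = (n_He/√M_He) / (n_He/√M_He + n_H₂S/√M_H₂S)
= (0.559/√4.00) / (0.559/√4.00 + 3.65/√34.08) = 0.2795/(0.2795 + 0.6252) = 0.309.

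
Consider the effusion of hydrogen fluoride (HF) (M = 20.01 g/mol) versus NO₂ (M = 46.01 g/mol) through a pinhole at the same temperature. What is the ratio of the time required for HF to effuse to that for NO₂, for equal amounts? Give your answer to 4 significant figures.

0.6595

By Graham's law, t_HF/t_NO₂ = √(M_HF/M_NO₂) = √(20.01/46.01) = √0.4349 = 0.6595.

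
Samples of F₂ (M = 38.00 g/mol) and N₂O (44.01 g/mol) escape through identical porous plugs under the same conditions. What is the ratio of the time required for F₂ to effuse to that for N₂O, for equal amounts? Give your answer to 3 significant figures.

Graham's law gives t_F₂/t_N₂O = √(M_F₂/M_N₂O) = √(38.00/44.01) = √0.8634 = 0.929.

0.929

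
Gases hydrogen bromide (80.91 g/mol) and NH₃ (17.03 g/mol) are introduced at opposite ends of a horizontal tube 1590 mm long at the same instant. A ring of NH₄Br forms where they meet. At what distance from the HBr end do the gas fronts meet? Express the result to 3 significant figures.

Graham's law gives d_HBr/d_NH₃ = rate_HBr/rate_NH₃ = √(M_NH₃/M_HBr) = √(17.03/80.91) = 0.4588.
With d_HBr + d_NH₃ = 1590 mm, d_NH₃ = 1590/(1 + 0.4588) = 1090 mm.
d_HBr = 1590 − 1090 = 500 mm.

500 mm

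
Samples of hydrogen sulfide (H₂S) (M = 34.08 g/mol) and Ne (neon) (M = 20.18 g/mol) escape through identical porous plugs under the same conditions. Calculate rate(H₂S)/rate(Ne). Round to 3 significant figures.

0.770

From Graham's law, rate_H₂S/rate_Ne = √(M_Ne/M_H₂S) = √(20.18/34.08) = √0.5921 = 0.770.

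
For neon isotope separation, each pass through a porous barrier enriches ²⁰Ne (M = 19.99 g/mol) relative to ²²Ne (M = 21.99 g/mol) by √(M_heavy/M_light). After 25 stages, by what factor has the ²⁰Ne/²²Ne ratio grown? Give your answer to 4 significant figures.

The single-stage factor is √(M_heavy/M_light), so 25 stages give [√(21.99/19.99)]^25 = (21.99/19.99)^(25/2).
= 1.10005^(25/2) = 3.293.

3.293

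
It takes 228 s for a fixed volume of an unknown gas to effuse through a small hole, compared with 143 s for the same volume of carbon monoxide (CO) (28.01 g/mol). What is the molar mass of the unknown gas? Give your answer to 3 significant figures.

Using Graham's law: t_X/t_CO = √(M_X/M_CO).
228/143 = 1.594 = √(M_X/28.01)
M_X = 28.01 × 1.594² = 28.01 × 2.542 = 71.2 g/mol

71.2 g/mol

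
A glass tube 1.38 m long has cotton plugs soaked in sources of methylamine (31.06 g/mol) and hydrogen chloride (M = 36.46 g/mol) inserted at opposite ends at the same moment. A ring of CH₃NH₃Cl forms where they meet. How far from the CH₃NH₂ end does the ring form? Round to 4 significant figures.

0.7176 m

Distances travelled in equal time are proportional to diffusion rates, so d_CH₃NH₂/d_HCl = √(M_HCl/M_CH₃NH₂) = √(36.46/31.06) = 1.083.
With d_CH₃NH₂ + d_HCl = 1.38 m, d_HCl = 1.38/(1 + 1.083) = 0.6624 m.
d_CH₃NH₂ = 1.38 − 0.6624 = 0.7176 m.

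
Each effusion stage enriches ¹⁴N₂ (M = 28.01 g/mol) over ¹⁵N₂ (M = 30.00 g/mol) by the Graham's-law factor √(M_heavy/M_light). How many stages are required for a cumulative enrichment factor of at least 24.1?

93

Single-stage factor α = √(30.00/28.01), so ln α = ½ ln(1.07105) = 0.03432.
Need α^N ≥ 24.1 ⇒ N ≥ ln(24.1) / ln α = 3.182 / 0.03432 = 92.73.
Minimum whole number of stages: N = 93.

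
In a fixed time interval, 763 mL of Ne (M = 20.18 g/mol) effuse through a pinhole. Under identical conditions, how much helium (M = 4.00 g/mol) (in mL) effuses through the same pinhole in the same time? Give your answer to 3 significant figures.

Graham's law gives rate_He/rate_Ne = √(M_Ne/M_He) = √(20.18/4.00) = √5.045 = 2.246.
So the volume for He is 763 × 2.246 = 1710 mL.

1710 mL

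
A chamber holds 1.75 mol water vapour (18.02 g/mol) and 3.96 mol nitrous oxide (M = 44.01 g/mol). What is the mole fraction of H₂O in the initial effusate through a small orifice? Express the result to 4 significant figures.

0.4085

Rate_i ∝ x_i/√M_i (Graham's law weighted by mole fraction), so the effusate composition follows n_i/√M_i.
x_H₂O(eff) = (n_H₂O/√M_H₂O) / (n_H₂O/√M_H₂O + n_N₂O/√M_N₂O)
= (1.75/√18.02) / (1.75/√18.02 + 3.96/√44.01) = 0.4122/(0.4122 + 0.5969) = 0.4085.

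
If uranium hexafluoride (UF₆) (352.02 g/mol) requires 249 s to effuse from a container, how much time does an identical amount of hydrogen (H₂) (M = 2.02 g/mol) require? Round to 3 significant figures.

Graham's law gives t_H₂/t_UF₆ = √(M_H₂/M_UF₆) = √(2.02/352.02) = √0.005738 = 0.07575.
So the time for H₂ is 249 × 0.07575 = 18.9 s.

18.9 s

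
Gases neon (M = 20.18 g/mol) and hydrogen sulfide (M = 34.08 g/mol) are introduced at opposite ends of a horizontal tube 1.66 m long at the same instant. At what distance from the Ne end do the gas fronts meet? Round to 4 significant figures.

In equal time, each gas travels a distance ∝ its rate ∝ 1/√M, so d_Ne/d_H₂S = √(M_H₂S/M_Ne) = √(34.08/20.18) = 1.300.
With d_Ne + d_H₂S = 1.66 m, d_H₂S = 1.66/(1 + 1.300) = 0.7219 m.
d_Ne = 1.66 − 0.7219 = 0.9381 m.

0.9381 m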